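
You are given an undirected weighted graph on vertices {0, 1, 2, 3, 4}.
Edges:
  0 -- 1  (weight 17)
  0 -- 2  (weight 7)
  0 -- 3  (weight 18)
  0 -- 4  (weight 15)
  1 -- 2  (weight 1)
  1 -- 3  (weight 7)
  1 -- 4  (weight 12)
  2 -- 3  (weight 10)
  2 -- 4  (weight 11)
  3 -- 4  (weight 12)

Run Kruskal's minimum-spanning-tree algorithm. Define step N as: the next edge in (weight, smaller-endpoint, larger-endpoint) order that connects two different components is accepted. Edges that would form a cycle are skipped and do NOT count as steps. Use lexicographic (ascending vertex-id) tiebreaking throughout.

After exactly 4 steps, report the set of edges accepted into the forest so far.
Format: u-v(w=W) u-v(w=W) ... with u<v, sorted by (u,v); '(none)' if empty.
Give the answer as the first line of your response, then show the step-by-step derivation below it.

0-2(w=7) 1-2(w=1) 1-3(w=7) 2-4(w=11)

step 1: add edge 1-2 (w=1); MST = {1-2(w=1)}
step 2: add edge 0-2 (w=7); MST = {0-2(w=7) 1-2(w=1)}
step 3: add edge 1-3 (w=7); MST = {0-2(w=7) 1-2(w=1) 1-3(w=7)}
step 4: add edge 2-4 (w=11); MST = {0-2(w=7) 1-2(w=1) 1-3(w=7) 2-4(w=11)}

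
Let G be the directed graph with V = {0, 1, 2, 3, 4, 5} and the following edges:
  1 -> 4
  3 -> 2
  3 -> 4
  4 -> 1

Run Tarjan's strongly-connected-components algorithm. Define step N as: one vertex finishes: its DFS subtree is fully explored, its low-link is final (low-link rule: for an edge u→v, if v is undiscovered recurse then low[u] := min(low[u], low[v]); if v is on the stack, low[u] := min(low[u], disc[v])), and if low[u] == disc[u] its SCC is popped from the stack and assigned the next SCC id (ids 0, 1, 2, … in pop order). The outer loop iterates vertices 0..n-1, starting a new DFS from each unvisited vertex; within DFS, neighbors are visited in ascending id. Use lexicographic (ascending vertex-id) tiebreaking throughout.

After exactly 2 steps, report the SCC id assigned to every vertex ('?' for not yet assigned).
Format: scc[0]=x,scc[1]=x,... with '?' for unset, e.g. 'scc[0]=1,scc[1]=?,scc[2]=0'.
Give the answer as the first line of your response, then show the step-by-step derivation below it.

scc[0]=0,scc[1]=?,scc[2]=?,scc[3]=?,scc[4]=?,scc[5]=?

step 1: low=(low[0]=0,low[1]=?,low[2]=?,low[3]=?,low[4]=?,low[5]=?); scc=(scc[0]=0,scc[1]=?,scc[2]=?,scc[3]=?,scc[4]=?,scc[5]=?)
step 2: low=(low[0]=0,low[1]=1,low[2]=?,low[3]=?,low[4]=1,low[5]=?); scc=(scc[0]=0,scc[1]=?,scc[2]=?,scc[3]=?,scc[4]=?,scc[5]=?)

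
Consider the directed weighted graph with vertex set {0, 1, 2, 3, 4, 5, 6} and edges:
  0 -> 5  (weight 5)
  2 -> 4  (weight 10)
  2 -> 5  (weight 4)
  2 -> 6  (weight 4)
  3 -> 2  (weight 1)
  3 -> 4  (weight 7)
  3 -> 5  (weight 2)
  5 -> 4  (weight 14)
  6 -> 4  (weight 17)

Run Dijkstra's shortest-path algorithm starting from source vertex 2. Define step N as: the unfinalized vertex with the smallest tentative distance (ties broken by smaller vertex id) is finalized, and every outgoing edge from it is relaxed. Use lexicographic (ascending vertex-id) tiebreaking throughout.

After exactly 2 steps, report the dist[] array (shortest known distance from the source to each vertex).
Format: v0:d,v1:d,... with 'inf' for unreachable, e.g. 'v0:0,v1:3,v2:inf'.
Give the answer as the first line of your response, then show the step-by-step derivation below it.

v0:inf,v1:inf,v2:0,v3:inf,v4:10,v5:4,v6:4

step 1: dist = v0:inf,v1:inf,v2:0,v3:inf,v4:10,v5:4,v6:4
step 2: dist = v0:inf,v1:inf,v2:0,v3:inf,v4:10,v5:4,v6:4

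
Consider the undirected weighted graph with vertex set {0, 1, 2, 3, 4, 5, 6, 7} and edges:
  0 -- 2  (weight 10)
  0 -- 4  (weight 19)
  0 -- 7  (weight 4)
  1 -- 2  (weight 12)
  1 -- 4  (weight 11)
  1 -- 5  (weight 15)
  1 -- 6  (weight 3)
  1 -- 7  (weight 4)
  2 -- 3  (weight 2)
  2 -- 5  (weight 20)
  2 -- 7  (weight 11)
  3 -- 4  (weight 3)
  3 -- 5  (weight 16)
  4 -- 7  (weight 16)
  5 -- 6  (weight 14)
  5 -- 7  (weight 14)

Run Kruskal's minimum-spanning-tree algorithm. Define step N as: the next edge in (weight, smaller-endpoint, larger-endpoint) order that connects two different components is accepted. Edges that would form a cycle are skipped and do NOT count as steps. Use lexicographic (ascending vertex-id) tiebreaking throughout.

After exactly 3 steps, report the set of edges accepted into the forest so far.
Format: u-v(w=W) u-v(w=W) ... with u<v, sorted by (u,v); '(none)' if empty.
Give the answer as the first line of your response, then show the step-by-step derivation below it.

1-6(w=3) 2-3(w=2) 3-4(w=3)

step 1: add edge 2-3 (w=2); MST = {2-3(w=2)}
step 2: add edge 1-6 (w=3); MST = {1-6(w=3) 2-3(w=2)}
step 3: add edge 3-4 (w=3); MST = {1-6(w=3) 2-3(w=2) 3-4(w=3)}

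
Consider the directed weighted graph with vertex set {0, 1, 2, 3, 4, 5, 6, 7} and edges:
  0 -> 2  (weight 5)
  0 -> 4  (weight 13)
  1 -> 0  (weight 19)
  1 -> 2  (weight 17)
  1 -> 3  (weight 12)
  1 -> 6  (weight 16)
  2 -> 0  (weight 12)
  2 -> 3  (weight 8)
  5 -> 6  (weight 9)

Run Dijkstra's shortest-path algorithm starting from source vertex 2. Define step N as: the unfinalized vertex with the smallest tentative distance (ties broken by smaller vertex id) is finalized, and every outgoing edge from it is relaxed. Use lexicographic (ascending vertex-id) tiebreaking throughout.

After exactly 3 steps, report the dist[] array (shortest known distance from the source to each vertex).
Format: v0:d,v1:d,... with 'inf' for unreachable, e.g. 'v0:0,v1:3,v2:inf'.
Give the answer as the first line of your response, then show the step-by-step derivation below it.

v0:12,v1:inf,v2:0,v3:8,v4:25,v5:inf,v6:inf,v7:inf

step 1: dist = v0:12,v1:inf,v2:0,v3:8,v4:inf,v5:inf,v6:inf,v7:inf
step 2: dist = v0:12,v1:inf,v2:0,v3:8,v4:inf,v5:inf,v6:inf,v7:inf
step 3: dist = v0:12,v1:inf,v2:0,v3:8,v4:25,v5:inf,v6:inf,v7:inf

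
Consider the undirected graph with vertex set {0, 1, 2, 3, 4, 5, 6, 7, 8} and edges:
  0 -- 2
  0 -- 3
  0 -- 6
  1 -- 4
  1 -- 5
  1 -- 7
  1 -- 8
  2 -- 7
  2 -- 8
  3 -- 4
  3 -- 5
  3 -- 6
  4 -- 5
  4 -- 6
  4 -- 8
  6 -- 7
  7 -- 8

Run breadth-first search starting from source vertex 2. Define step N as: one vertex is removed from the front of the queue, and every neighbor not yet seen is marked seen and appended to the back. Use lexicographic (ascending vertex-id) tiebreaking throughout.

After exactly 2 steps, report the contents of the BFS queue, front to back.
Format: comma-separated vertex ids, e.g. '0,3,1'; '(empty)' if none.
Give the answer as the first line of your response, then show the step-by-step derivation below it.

7,8,3,6

step 1: dequeue 2; queue=[0,7,8]; order=2
step 2: dequeue 0; queue=[7,8,3,6]; order=2,0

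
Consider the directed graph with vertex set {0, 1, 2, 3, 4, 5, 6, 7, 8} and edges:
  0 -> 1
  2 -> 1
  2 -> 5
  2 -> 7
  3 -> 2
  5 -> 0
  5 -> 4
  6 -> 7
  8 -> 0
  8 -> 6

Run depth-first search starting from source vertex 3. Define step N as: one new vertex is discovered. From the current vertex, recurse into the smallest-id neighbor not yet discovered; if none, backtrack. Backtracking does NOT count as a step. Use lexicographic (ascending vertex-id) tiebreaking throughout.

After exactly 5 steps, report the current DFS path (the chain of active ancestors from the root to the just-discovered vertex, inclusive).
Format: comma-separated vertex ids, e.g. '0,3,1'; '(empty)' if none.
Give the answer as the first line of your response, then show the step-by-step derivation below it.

3,2,5,0

step 1: discover 3; path=3; order=3
step 2: discover 2; path=3>2; order=3,2
step 3: discover 1; path=3>2>1; order=3,2,1
step 4: discover 5; path=3>2>5; order=3,2,1,5
step 5: discover 0; path=3>2>5>0; order=3,2,1,5,0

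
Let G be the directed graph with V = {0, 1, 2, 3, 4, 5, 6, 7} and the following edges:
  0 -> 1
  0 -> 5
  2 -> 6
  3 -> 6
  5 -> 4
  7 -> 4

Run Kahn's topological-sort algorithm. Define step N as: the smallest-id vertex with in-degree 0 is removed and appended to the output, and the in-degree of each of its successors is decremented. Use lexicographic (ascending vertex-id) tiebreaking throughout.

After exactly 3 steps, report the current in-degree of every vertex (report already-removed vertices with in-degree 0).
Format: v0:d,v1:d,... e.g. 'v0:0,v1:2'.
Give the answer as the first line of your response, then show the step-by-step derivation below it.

v0:0,v1:0,v2:0,v3:0,v4:2,v5:0,v6:1,v7:0

step 1: output 0; order=[0]; indeg=(0,0,0,0,2,0,2,0)
step 2: output 1; order=[0,1]; indeg=(0,0,0,0,2,0,2,0)
step 3: output 2; order=[0,1,2]; indeg=(0,0,0,0,2,0,1,0)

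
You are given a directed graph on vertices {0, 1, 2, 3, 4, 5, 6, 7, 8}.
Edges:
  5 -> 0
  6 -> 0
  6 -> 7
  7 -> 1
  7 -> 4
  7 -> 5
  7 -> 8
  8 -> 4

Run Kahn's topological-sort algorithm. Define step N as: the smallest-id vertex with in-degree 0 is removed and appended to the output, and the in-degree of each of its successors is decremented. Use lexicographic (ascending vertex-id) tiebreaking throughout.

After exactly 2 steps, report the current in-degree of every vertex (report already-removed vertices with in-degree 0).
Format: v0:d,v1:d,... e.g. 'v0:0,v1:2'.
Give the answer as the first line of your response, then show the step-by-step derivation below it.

v0:2,v1:1,v2:0,v3:0,v4:2,v5:1,v6:0,v7:1,v8:1

step 1: output 2; order=[2]; indeg=(2,1,0,0,2,1,0,1,1)
step 2: output 3; order=[2,3]; indeg=(2,1,0,0,2,1,0,1,1)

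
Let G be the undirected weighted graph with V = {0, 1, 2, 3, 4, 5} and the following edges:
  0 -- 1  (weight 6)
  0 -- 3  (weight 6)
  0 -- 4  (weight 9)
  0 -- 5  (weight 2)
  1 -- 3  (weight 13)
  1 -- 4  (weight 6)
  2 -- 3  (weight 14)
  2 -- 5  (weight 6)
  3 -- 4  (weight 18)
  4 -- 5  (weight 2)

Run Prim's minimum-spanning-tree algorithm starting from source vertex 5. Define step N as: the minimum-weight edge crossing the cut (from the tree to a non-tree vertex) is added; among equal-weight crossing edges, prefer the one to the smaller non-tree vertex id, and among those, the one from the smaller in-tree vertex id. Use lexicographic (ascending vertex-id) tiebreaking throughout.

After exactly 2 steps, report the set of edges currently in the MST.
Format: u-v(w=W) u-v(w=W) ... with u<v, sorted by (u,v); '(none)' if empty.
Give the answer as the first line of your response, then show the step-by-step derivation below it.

0-5(w=2) 4-5(w=2)

step 1: add edge 0-5 (w=2); MST = {0-5(w=2)}
step 2: add edge 4-5 (w=2); MST = {0-5(w=2) 4-5(w=2)}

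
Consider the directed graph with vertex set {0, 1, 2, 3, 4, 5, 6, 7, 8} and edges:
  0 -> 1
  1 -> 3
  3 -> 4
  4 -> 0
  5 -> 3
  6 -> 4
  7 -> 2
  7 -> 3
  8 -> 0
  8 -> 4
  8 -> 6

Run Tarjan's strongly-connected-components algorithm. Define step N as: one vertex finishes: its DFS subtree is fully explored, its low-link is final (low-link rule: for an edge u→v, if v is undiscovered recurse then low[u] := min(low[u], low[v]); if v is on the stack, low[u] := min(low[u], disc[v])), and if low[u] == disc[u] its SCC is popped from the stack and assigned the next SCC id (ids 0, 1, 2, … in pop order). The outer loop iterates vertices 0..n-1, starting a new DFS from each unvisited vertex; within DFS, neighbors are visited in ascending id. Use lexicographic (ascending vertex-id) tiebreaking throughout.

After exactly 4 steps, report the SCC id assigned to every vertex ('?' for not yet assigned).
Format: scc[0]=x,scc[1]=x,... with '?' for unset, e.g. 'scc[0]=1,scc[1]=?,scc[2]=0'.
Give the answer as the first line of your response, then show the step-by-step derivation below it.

scc[0]=0,scc[1]=0,scc[2]=?,scc[3]=0,scc[4]=0,scc[5]=?,scc[6]=?,scc[7]=?,scc[8]=?

step 1: low=(low[0]=0,low[1]=1,low[2]=?,low[3]=2,low[4]=0,low[5]=?,low[6]=?,low[7]=?,low[8]=?); scc=(scc[0]=?,scc[1]=?,scc[2]=?,scc[3]=?,scc[4]=?,scc[5]=?,scc[6]=?,scc[7]=?,scc[8]=?)
step 2: low=(low[0]=0,low[1]=1,low[2]=?,low[3]=0,low[4]=0,low[5]=?,low[6]=?,low[7]=?,low[8]=?); scc=(scc[0]=?,scc[1]=?,scc[2]=?,scc[3]=?,scc[4]=?,scc[5]=?,scc[6]=?,scc[7]=?,scc[8]=?)
step 3: low=(low[0]=0,low[1]=0,low[2]=?,low[3]=0,low[4]=0,low[5]=?,low[6]=?,low[7]=?,low[8]=?); scc=(scc[0]=?,scc[1]=?,scc[2]=?,scc[3]=?,scc[4]=?,scc[5]=?,scc[6]=?,scc[7]=?,scc[8]=?)
step 4: low=(low[0]=0,low[1]=0,low[2]=?,low[3]=0,low[4]=0,low[5]=?,low[6]=?,low[7]=?,low[8]=?); scc=(scc[0]=0,scc[1]=0,scc[2]=?,scc[3]=0,scc[4]=0,scc[5]=?,scc[6]=?,scc[7]=?,scc[8]=?)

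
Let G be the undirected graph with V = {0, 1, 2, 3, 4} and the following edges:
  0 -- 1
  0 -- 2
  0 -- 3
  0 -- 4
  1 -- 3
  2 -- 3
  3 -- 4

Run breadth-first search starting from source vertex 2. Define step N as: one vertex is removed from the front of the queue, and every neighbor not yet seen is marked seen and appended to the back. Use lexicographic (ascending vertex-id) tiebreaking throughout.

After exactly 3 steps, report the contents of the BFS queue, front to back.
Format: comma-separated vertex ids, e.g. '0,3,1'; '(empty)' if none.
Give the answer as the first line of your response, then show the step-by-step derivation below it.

1,4

step 1: dequeue 2; queue=[0,3]; order=2
step 2: dequeue 0; queue=[3,1,4]; order=2,0
step 3: dequeue 3; queue=[1,4]; order=2,0,3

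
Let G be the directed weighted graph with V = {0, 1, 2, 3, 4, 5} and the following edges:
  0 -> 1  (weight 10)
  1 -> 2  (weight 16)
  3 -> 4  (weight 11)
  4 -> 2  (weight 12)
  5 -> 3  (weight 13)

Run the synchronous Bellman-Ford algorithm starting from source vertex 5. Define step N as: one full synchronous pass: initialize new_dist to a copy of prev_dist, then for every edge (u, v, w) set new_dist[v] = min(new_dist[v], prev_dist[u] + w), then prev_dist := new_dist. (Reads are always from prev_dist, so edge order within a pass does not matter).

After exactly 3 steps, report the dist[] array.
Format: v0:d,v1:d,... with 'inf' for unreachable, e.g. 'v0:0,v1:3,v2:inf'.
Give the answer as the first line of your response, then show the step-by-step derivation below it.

v0:inf,v1:inf,v2:36,v3:13,v4:24,v5:0

step 1: dist = v0:inf,v1:inf,v2:inf,v3:13,v4:inf,v5:0
step 2: dist = v0:inf,v1:inf,v2:inf,v3:13,v4:24,v5:0
step 3: dist = v0:inf,v1:inf,v2:36,v3:13,v4:24,v5:0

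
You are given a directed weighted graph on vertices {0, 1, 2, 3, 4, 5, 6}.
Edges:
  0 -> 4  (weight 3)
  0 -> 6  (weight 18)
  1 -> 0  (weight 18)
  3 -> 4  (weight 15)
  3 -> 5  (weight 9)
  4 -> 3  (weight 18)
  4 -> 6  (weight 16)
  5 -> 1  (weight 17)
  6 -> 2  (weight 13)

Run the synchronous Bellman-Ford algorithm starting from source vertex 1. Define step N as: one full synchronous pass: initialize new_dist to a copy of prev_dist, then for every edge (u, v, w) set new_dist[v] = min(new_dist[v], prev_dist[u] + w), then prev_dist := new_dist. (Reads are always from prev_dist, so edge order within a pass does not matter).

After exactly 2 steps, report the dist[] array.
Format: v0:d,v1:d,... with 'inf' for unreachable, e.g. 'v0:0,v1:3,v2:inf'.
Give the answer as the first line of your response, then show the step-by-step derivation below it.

v0:18,v1:0,v2:inf,v3:inf,v4:21,v5:inf,v6:36

step 1: dist = v0:18,v1:0,v2:inf,v3:inf,v4:inf,v5:inf,v6:inf
step 2: dist = v0:18,v1:0,v2:inf,v3:inf,v4:21,v5:inf,v6:36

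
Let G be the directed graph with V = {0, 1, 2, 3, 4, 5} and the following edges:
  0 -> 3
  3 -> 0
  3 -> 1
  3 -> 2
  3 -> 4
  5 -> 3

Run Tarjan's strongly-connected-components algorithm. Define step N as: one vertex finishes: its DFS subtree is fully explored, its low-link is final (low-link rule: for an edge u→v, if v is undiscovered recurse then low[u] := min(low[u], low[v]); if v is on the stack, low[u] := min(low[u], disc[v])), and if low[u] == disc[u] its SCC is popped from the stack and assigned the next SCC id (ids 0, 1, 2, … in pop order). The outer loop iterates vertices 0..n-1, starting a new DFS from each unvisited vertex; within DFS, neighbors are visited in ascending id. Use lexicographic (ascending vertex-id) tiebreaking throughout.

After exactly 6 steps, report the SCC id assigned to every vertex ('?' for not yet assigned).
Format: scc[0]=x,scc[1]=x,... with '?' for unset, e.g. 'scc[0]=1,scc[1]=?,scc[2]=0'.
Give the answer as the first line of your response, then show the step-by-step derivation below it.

scc[0]=3,scc[1]=0,scc[2]=1,scc[3]=3,scc[4]=2,scc[5]=4

step 1: low=(low[0]=0,low[1]=2,low[2]=?,low[3]=0,low[4]=?,low[5]=?); scc=(scc[0]=?,scc[1]=0,scc[2]=?,scc[3]=?,scc[4]=?,scc[5]=?)
step 2: low=(low[0]=0,low[1]=2,low[2]=3,low[3]=0,low[4]=?,low[5]=?); scc=(scc[0]=?,scc[1]=0,scc[2]=1,scc[3]=?,scc[4]=?,scc[5]=?)
step 3: low=(low[0]=0,low[1]=2,low[2]=3,low[3]=0,low[4]=4,low[5]=?); scc=(scc[0]=?,scc[1]=0,scc[2]=1,scc[3]=?,scc[4]=2,scc[5]=?)
step 4: low=(low[0]=0,low[1]=2,low[2]=3,low[3]=0,low[4]=4,low[5]=?); scc=(scc[0]=?,scc[1]=0,scc[2]=1,scc[3]=?,scc[4]=2,scc[5]=?)
step 5: low=(low[0]=0,low[1]=2,low[2]=3,low[3]=0,low[4]=4,low[5]=?); scc=(scc[0]=3,scc[1]=0,scc[2]=1,scc[3]=3,scc[4]=2,scc[5]=?)
step 6: low=(low[0]=0,low[1]=2,low[2]=3,low[3]=0,low[4]=4,low[5]=5); scc=(scc[0]=3,scc[1]=0,scc[2]=1,scc[3]=3,scc[4]=2,scc[5]=4)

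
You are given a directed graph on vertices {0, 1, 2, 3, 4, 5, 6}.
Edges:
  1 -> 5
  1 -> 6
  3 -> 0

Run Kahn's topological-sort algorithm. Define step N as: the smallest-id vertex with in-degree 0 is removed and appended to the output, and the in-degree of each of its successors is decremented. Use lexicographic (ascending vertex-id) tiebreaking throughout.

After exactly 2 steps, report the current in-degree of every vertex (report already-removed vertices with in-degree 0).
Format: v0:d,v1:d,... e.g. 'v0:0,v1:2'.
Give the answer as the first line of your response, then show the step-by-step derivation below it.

v0:1,v1:0,v2:0,v3:0,v4:0,v5:0,v6:0

step 1: output 1; order=[1]; indeg=(1,0,0,0,0,0,0)
step 2: output 2; order=[1,2]; indeg=(1,0,0,0,0,0,0)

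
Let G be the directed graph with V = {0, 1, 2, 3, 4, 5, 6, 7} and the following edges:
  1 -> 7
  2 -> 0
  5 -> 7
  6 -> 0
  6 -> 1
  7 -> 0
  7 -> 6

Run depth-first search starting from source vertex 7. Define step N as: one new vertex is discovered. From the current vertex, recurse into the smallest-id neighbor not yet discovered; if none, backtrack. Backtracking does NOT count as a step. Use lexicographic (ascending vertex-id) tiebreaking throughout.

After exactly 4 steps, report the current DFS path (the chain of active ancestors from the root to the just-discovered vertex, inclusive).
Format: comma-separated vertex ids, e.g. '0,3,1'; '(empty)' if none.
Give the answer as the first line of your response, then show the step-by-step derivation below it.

7,6,1

step 1: discover 7; path=7; order=7
step 2: discover 0; path=7>0; order=7,0
step 3: discover 6; path=7>6; order=7,0,6
step 4: discover 1; path=7>6>1; order=7,0,6,1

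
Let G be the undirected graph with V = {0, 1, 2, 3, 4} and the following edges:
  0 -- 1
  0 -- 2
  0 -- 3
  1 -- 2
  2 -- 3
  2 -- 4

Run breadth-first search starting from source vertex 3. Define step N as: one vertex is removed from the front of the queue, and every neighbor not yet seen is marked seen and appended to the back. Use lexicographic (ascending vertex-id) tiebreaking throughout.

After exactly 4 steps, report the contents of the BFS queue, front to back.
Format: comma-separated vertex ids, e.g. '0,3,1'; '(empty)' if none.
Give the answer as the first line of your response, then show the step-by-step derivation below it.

4

step 1: dequeue 3; queue=[0,2]; order=3
step 2: dequeue 0; queue=[2,1]; order=3,0
step 3: dequeue 2; queue=[1,4]; order=3,0,2
step 4: dequeue 1; queue=[4]; order=3,0,2,1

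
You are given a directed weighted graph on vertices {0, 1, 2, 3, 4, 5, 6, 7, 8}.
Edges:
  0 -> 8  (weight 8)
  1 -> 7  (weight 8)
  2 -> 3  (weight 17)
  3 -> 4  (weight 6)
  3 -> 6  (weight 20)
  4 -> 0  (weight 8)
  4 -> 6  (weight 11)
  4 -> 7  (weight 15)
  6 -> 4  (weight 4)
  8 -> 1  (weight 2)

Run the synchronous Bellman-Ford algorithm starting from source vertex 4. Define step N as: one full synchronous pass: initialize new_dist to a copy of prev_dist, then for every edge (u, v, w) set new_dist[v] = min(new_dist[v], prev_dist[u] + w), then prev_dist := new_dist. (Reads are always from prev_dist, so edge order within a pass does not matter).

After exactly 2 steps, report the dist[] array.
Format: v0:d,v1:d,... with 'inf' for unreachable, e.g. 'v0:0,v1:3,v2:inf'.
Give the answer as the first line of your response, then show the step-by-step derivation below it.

v0:8,v1:inf,v2:inf,v3:inf,v4:0,v5:inf,v6:11,v7:15,v8:16

step 1: dist = v0:8,v1:inf,v2:inf,v3:inf,v4:0,v5:inf,v6:11,v7:15,v8:inf
step 2: dist = v0:8,v1:inf,v2:inf,v3:inf,v4:0,v5:inf,v6:11,v7:15,v8:16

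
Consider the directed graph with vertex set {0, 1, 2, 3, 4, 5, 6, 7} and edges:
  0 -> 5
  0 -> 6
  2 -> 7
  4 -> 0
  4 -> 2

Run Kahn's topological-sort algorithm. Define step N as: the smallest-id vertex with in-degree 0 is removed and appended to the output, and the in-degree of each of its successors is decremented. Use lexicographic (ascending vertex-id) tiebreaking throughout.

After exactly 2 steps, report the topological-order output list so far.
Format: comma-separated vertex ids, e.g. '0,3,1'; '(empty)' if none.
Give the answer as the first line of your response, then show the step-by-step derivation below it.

1,3

step 1: output 1; order=[1]; indeg=(1,0,1,0,0,1,1,1)
step 2: output 3; order=[1,3]; indeg=(1,0,1,0,0,1,1,1)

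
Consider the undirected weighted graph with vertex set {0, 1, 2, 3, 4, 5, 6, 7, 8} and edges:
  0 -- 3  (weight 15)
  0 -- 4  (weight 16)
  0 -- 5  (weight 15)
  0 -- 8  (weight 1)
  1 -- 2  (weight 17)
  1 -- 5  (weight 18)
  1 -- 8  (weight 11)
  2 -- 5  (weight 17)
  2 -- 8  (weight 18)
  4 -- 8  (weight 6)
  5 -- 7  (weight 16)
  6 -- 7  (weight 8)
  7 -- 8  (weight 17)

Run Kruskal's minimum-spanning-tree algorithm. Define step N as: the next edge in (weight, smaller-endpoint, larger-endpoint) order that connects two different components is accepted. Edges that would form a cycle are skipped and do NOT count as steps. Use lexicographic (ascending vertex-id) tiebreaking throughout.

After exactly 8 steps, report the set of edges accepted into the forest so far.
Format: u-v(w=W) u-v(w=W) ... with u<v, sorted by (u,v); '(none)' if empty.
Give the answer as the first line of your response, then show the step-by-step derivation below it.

0-3(w=15) 0-5(w=15) 0-8(w=1) 1-2(w=17) 1-8(w=11) 4-8(w=6) 5-7(w=16) 6-7(w=8)

step 1: add edge 0-8 (w=1); MST = {0-8(w=1)}
step 2: add edge 4-8 (w=6); MST = {0-8(w=1) 4-8(w=6)}
step 3: add edge 6-7 (w=8); MST = {0-8(w=1) 4-8(w=6) 6-7(w=8)}
step 4: add edge 1-8 (w=11); MST = {0-8(w=1) 1-8(w=11) 4-8(w=6) 6-7(w=8)}
step 5: add edge 0-3 (w=15); MST = {0-3(w=15) 0-8(w=1) 1-8(w=11) 4-8(w=6) 6-7(w=8)}
step 6: add edge 0-5 (w=15); MST = {0-3(w=15) 0-5(w=15) 0-8(w=1) 1-8(w=11) 4-8(w=6) 6-7(w=8)}
step 7: add edge 5-7 (w=16); MST = {0-3(w=15) 0-5(w=15) 0-8(w=1) 1-8(w=11) 4-8(w=6) 5-7(w=16) 6-7(w=8)}
step 8: add edge 1-2 (w=17); MST = {0-3(w=15) 0-5(w=15) 0-8(w=1) 1-2(w=17) 1-8(w=11) 4-8(w=6) 5-7(w=16) 6-7(w=8)}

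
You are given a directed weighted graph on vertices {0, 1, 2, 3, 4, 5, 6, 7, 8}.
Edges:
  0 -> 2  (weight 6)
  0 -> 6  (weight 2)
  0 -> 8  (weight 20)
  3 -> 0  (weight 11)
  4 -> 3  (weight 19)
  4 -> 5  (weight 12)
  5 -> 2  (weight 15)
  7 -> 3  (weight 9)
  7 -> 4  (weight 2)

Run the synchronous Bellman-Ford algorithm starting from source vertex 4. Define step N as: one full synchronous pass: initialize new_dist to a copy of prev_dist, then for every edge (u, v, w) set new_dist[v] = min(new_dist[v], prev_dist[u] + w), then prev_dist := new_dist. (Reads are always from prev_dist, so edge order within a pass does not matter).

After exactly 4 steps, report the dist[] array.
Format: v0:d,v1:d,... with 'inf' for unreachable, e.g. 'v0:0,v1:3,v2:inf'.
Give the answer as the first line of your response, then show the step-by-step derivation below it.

v0:30,v1:inf,v2:27,v3:19,v4:0,v5:12,v6:32,v7:inf,v8:50

step 1: dist = v0:inf,v1:inf,v2:inf,v3:19,v4:0,v5:12,v6:inf,v7:inf,v8:inf
step 2: dist = v0:30,v1:inf,v2:27,v3:19,v4:0,v5:12,v6:inf,v7:inf,v8:inf
step 3: dist = v0:30,v1:inf,v2:27,v3:19,v4:0,v5:12,v6:32,v7:inf,v8:50
step 4: dist = v0:30,v1:inf,v2:27,v3:19,v4:0,v5:12,v6:32,v7:inf,v8:50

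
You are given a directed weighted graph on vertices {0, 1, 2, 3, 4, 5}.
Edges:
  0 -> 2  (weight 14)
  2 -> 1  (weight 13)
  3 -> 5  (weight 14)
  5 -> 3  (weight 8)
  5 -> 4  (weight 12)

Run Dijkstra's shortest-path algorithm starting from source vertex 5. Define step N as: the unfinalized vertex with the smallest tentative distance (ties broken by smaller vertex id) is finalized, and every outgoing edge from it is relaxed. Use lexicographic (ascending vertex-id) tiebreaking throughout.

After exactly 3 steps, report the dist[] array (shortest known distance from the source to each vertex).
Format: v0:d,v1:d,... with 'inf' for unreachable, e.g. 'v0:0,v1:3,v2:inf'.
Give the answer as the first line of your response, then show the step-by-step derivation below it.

v0:inf,v1:inf,v2:inf,v3:8,v4:12,v5:0

step 1: dist = v0:inf,v1:inf,v2:inf,v3:8,v4:12,v5:0
step 2: dist = v0:inf,v1:inf,v2:inf,v3:8,v4:12,v5:0
step 3: dist = v0:inf,v1:inf,v2:inf,v3:8,v4:12,v5:0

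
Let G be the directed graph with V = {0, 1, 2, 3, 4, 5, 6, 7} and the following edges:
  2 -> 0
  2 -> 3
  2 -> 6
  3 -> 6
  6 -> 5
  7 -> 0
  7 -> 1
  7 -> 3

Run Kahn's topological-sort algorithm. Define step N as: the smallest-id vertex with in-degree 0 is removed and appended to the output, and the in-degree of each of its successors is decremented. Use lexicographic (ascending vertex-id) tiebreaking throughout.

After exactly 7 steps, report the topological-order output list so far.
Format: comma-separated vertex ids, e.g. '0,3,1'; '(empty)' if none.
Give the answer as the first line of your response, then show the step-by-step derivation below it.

2,4,7,0,1,3,6

step 1: output 2; order=[2]; indeg=(1,1,0,1,0,1,1,0)
step 2: output 4; order=[2,4]; indeg=(1,1,0,1,0,1,1,0)
step 3: output 7; order=[2,4,7]; indeg=(0,0,0,0,0,1,1,0)
step 4: output 0; order=[2,4,7,0]; indeg=(0,0,0,0,0,1,1,0)
step 5: output 1; order=[2,4,7,0,1]; indeg=(0,0,0,0,0,1,1,0)
step 6: output 3; order=[2,4,7,0,1,3]; indeg=(0,0,0,0,0,1,0,0)
step 7: output 6; order=[2,4,7,0,1,3,6]; indeg=(0,0,0,0,0,0,0,0)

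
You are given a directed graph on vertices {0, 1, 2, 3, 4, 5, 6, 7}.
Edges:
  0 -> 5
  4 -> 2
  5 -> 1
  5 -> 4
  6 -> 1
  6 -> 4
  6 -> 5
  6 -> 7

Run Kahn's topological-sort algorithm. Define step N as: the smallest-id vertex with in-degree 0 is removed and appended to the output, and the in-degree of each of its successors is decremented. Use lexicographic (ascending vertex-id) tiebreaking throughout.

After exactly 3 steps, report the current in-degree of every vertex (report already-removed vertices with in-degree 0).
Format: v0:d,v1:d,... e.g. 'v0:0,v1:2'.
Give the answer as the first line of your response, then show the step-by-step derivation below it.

v0:0,v1:1,v2:1,v3:0,v4:1,v5:0,v6:0,v7:0

step 1: output 0; order=[0]; indeg=(0,2,1,0,2,1,0,1)
step 2: output 3; order=[0,3]; indeg=(0,2,1,0,2,1,0,1)
step 3: output 6; order=[0,3,6]; indeg=(0,1,1,0,1,0,0,0)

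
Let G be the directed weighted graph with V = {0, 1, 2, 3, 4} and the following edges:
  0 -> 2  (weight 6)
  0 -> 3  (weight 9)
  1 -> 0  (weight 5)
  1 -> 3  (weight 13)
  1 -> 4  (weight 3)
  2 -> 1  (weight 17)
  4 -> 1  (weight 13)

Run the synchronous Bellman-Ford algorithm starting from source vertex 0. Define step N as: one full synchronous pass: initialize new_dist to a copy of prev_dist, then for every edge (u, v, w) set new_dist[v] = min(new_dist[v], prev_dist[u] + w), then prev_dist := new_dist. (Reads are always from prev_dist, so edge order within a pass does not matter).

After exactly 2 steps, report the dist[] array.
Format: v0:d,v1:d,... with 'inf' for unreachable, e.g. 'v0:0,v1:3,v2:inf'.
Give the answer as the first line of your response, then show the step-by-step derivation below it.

v0:0,v1:23,v2:6,v3:9,v4:inf

step 1: dist = v0:0,v1:inf,v2:6,v3:9,v4:inf
step 2: dist = v0:0,v1:23,v2:6,v3:9,v4:inf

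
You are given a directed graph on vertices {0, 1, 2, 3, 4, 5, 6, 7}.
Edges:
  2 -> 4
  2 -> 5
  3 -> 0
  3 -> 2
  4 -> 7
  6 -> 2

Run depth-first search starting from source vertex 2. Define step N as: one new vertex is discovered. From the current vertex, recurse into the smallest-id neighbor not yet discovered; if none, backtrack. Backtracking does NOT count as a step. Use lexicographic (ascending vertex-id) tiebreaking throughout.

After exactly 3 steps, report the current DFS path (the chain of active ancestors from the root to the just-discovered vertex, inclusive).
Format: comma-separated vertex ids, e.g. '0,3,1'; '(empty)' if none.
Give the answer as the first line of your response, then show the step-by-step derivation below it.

2,4,7

step 1: discover 2; path=2; order=2
step 2: discover 4; path=2>4; order=2,4
step 3: discover 7; path=2>4>7; order=2,4,7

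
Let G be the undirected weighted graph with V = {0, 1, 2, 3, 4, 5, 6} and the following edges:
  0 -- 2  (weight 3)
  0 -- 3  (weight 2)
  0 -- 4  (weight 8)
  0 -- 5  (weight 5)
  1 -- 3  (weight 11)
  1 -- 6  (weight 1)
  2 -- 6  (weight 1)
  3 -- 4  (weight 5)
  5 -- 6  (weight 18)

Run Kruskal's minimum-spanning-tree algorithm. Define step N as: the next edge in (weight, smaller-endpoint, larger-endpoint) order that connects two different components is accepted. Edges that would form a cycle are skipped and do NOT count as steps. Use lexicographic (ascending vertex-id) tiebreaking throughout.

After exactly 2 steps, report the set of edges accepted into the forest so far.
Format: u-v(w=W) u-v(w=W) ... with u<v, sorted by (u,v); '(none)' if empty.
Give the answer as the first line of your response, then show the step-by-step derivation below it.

1-6(w=1) 2-6(w=1)

step 1: add edge 1-6 (w=1); MST = {1-6(w=1)}
step 2: add edge 2-6 (w=1); MST = {1-6(w=1) 2-6(w=1)}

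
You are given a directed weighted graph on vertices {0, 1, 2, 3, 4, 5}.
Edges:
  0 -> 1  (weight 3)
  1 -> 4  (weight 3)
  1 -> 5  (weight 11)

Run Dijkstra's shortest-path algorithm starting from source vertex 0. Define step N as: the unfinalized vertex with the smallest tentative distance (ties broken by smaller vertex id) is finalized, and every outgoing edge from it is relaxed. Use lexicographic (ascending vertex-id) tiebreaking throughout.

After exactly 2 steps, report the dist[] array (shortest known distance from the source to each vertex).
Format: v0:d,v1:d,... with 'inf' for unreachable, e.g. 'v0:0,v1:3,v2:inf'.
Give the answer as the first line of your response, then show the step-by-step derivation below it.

v0:0,v1:3,v2:inf,v3:inf,v4:6,v5:14

step 1: dist = v0:0,v1:3,v2:inf,v3:inf,v4:inf,v5:inf
step 2: dist = v0:0,v1:3,v2:inf,v3:inf,v4:6,v5:14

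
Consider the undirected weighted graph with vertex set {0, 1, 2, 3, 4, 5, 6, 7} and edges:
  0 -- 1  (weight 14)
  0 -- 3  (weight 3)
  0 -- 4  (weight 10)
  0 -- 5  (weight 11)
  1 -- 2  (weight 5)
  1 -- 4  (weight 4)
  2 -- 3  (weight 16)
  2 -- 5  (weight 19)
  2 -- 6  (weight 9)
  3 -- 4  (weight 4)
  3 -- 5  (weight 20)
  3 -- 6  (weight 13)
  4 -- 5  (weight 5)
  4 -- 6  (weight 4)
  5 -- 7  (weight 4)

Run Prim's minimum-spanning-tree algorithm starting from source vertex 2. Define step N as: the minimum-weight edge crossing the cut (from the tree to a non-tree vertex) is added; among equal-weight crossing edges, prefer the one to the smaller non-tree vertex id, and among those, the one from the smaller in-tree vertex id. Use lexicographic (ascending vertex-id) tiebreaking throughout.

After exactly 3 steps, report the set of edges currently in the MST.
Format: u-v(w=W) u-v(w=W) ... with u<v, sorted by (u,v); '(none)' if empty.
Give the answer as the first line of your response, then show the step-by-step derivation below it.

1-2(w=5) 1-4(w=4) 3-4(w=4)

step 1: add edge 1-2 (w=5); MST = {1-2(w=5)}
step 2: add edge 1-4 (w=4); MST = {1-2(w=5) 1-4(w=4)}
step 3: add edge 3-4 (w=4); MST = {1-2(w=5) 1-4(w=4) 3-4(w=4)}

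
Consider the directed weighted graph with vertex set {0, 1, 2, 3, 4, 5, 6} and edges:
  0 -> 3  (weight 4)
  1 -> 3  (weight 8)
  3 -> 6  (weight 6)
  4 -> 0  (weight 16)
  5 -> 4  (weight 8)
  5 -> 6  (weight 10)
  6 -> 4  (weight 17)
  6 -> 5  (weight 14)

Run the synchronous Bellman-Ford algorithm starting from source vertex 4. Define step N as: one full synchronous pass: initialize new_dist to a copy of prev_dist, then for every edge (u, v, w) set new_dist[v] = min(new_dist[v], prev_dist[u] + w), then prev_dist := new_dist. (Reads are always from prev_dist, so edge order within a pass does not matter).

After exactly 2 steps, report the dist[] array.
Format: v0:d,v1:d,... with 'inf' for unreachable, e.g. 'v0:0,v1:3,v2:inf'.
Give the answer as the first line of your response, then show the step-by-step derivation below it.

v0:16,v1:inf,v2:inf,v3:20,v4:0,v5:inf,v6:inf

step 1: dist = v0:16,v1:inf,v2:inf,v3:inf,v4:0,v5:inf,v6:inf
step 2: dist = v0:16,v1:inf,v2:inf,v3:20,v4:0,v5:inf,v6:inf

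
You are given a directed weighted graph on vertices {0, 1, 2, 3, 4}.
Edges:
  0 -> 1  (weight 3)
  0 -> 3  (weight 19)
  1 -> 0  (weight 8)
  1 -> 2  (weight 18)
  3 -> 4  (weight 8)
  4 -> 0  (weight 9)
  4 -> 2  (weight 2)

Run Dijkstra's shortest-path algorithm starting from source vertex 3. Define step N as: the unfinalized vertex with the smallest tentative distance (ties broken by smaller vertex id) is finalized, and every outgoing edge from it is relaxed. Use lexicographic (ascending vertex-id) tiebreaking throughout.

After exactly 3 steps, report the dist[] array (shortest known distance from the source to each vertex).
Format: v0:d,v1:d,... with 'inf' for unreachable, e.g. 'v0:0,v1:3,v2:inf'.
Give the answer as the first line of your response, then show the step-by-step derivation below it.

v0:17,v1:inf,v2:10,v3:0,v4:8

step 1: dist = v0:inf,v1:inf,v2:inf,v3:0,v4:8
step 2: dist = v0:17,v1:inf,v2:10,v3:0,v4:8
step 3: dist = v0:17,v1:inf,v2:10,v3:0,v4:8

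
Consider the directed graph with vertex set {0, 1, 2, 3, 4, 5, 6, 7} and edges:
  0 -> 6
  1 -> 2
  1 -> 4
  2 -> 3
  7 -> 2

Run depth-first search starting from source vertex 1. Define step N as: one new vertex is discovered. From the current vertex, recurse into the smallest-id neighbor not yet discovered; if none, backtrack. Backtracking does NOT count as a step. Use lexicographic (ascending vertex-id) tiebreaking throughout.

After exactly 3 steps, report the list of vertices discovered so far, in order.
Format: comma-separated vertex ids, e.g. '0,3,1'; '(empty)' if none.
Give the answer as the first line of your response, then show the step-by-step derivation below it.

1,2,3

step 1: discover 1; path=1; order=1
step 2: discover 2; path=1>2; order=1,2
step 3: discover 3; path=1>2>3; order=1,2,3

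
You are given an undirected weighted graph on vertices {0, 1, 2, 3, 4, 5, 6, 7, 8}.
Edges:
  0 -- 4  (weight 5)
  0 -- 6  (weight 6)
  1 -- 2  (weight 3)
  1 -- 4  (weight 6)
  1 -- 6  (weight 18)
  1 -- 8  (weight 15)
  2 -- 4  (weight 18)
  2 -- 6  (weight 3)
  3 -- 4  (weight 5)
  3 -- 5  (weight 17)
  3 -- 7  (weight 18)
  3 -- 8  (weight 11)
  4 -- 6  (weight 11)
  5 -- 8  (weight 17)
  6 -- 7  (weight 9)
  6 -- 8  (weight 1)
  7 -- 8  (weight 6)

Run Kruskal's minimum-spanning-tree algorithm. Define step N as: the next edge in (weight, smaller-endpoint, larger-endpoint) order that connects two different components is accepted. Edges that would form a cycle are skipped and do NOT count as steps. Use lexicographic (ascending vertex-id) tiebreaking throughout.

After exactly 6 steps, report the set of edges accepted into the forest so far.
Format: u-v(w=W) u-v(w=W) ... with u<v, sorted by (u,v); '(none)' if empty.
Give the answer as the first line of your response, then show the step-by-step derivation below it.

0-4(w=5) 0-6(w=6) 1-2(w=3) 2-6(w=3) 3-4(w=5) 6-8(w=1)

step 1: add edge 6-8 (w=1); MST = {6-8(w=1)}
step 2: add edge 1-2 (w=3); MST = {1-2(w=3) 6-8(w=1)}
step 3: add edge 2-6 (w=3); MST = {1-2(w=3) 2-6(w=3) 6-8(w=1)}
step 4: add edge 0-4 (w=5); MST = {0-4(w=5) 1-2(w=3) 2-6(w=3) 6-8(w=1)}
step 5: add edge 3-4 (w=5); MST = {0-4(w=5) 1-2(w=3) 2-6(w=3) 3-4(w=5) 6-8(w=1)}
step 6: add edge 0-6 (w=6); MST = {0-4(w=5) 0-6(w=6) 1-2(w=3) 2-6(w=3) 3-4(w=5) 6-8(w=1)}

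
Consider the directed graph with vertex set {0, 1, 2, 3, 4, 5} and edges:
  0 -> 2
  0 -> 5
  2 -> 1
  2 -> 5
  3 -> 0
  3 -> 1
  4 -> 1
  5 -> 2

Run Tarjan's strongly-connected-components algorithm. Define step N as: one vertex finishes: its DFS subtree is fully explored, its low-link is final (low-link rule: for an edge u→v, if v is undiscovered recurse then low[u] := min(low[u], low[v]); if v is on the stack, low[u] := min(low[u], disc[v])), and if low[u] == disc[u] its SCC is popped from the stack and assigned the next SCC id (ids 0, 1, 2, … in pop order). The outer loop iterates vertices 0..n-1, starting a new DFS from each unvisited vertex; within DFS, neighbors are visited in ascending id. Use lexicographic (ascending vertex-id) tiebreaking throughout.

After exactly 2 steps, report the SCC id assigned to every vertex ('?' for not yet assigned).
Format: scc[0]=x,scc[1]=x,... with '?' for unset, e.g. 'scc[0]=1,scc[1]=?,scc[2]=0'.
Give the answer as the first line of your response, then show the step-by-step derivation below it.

scc[0]=?,scc[1]=0,scc[2]=?,scc[3]=?,scc[4]=?,scc[5]=?

step 1: low=(low[0]=0,low[1]=2,low[2]=1,low[3]=?,low[4]=?,low[5]=?); scc=(scc[0]=?,scc[1]=0,scc[2]=?,scc[3]=?,scc[4]=?,scc[5]=?)
step 2: low=(low[0]=0,low[1]=2,low[2]=1,low[3]=?,low[4]=?,low[5]=1); scc=(scc[0]=?,scc[1]=0,scc[2]=?,scc[3]=?,scc[4]=?,scc[5]=?)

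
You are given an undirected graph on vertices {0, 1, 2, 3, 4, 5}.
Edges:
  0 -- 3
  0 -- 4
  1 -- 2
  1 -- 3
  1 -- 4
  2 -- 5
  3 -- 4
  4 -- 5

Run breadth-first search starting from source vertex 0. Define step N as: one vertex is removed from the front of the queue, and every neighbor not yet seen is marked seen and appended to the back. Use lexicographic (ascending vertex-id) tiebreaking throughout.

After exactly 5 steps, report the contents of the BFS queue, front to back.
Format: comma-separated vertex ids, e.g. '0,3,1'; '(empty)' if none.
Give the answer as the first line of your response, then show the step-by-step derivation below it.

2

step 1: dequeue 0; queue=[3,4]; order=0
step 2: dequeue 3; queue=[4,1]; order=0,3
step 3: dequeue 4; queue=[1,5]; order=0,3,4
step 4: dequeue 1; queue=[5,2]; order=0,3,4,1
step 5: dequeue 5; queue=[2]; order=0,3,4,1,5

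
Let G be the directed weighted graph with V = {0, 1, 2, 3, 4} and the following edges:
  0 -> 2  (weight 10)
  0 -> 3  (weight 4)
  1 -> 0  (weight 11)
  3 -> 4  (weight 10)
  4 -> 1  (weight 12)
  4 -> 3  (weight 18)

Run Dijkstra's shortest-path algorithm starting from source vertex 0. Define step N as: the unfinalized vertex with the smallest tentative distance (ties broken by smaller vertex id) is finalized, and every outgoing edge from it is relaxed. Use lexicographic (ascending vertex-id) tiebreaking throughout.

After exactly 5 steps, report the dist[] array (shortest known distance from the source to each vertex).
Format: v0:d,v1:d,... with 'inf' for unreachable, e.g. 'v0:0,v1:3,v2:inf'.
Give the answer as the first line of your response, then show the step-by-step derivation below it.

v0:0,v1:26,v2:10,v3:4,v4:14

step 1: dist = v0:0,v1:inf,v2:10,v3:4,v4:inf
step 2: dist = v0:0,v1:inf,v2:10,v3:4,v4:14
step 3: dist = v0:0,v1:inf,v2:10,v3:4,v4:14
step 4: dist = v0:0,v1:26,v2:10,v3:4,v4:14
step 5: dist = v0:0,v1:26,v2:10,v3:4,v4:14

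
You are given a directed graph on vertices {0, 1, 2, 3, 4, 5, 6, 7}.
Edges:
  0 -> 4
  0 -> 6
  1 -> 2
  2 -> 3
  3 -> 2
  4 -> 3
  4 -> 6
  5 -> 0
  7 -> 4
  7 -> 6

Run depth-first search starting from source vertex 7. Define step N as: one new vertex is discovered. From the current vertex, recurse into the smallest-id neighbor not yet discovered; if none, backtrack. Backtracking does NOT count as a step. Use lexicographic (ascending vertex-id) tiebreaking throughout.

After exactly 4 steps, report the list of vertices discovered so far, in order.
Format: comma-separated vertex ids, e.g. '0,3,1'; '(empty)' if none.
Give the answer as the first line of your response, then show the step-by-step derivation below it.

7,4,3,2

step 1: discover 7; path=7; order=7
step 2: discover 4; path=7>4; order=7,4
step 3: discover 3; path=7>4>3; order=7,4,3
step 4: discover 2; path=7>4>3>2; order=7,4,3,2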